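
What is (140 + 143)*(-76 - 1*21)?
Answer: -27451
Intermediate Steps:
(140 + 143)*(-76 - 1*21) = 283*(-76 - 21) = 283*(-97) = -27451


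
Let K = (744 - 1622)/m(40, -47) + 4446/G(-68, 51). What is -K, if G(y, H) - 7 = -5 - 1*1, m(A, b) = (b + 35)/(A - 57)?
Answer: -19213/6 ≈ -3202.2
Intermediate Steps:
m(A, b) = (35 + b)/(-57 + A)
G(y, H) = 1 (G(y, H) = 7 + (-5 - 1*1) = 7 + (-5 - 1) = 7 - 6 = 1)
K = 19213/6 (K = (744 - 1622)/(((35 - 47)/(-57 + 40))) + 4446/1 = -878/(-12/(-17)) + 4446*1 = -878/((-1/17*(-12))) + 4446 = -878/12/17 + 4446 = -878*17/12 + 4446 = -7463/6 + 4446 = 19213/6 ≈ 3202.2)
-K = -1*19213/6 = -19213/6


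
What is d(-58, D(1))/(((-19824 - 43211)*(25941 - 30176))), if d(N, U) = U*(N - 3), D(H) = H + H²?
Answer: -122/266953225 ≈ -4.5701e-7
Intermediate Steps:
d(N, U) = U*(-3 + N)
d(-58, D(1))/(((-19824 - 43211)*(25941 - 30176))) = ((1*(1 + 1))*(-3 - 58))/(((-19824 - 43211)*(25941 - 30176))) = ((1*2)*(-61))/((-63035*(-4235))) = (2*(-61))/266953225 = -122*1/266953225 = -122/266953225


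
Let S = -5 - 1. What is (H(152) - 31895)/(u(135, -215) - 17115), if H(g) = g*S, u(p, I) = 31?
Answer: 32807/17084 ≈ 1.9203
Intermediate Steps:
S = -6
H(g) = -6*g (H(g) = g*(-6) = -6*g)
(H(152) - 31895)/(u(135, -215) - 17115) = (-6*152 - 31895)/(31 - 17115) = (-912 - 31895)/(-17084) = -32807*(-1/17084) = 32807/17084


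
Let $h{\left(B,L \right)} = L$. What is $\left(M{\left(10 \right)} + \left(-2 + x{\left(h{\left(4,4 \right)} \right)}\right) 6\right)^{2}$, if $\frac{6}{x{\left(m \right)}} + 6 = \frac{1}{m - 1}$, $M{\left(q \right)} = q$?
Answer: $\frac{20164}{289} \approx 69.772$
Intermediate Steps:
$x{\left(m \right)} = \frac{6}{-6 + \frac{1}{-1 + m}}$ ($x{\left(m \right)} = \frac{6}{-6 + \frac{1}{m - 1}} = \frac{6}{-6 + \frac{1}{-1 + m}}$)
$\left(M{\left(10 \right)} + \left(-2 + x{\left(h{\left(4,4 \right)} \right)}\right) 6\right)^{2} = \left(10 + \left(-2 + \frac{6 \left(1 - 4\right)}{-7 + 6 \cdot 4}\right) 6\right)^{2} = \left(10 + \left(-2 + \frac{6 \left(1 - 4\right)}{-7 + 24}\right) 6\right)^{2} = \left(10 + \left(-2 + 6 \cdot \frac{1}{17} \left(-3\right)\right) 6\right)^{2} = \left(10 + \left(-2 - \frac{18}{17}\right) 6\right)^{2} = \left(10 - \frac{312}{17}\right)^{2} = \left(- \frac{142}{17}\right)^{2} = \frac{20164}{289}$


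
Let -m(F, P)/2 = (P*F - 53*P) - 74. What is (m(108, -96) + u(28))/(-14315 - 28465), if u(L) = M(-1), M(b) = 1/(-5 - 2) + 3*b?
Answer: -543/2170 ≈ -0.25023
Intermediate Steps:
M(b) = -⅐ + 3*b (M(b) = 1/(-7) + 3*b = -⅐ + 3*b)
m(F, P) = 148 + 106*P - 2*F*P (m(F, P) = -2*((P*F - 53*P) - 74) = -2*((F*P - 53*P) - 74) = -2*((-53*P + F*P) - 74) = -2*(-74 - 53*P + F*P) = 148 + 106*P - 2*F*P)
u(L) = -22/7 (u(L) = -⅐ + 3*(-1) = -⅐ - 3 = -22/7)
(m(108, -96) + u(28))/(-14315 - 28465) = ((148 + 106*(-96) - 2*108*(-96)) - 22/7)/(-14315 - 28465) = ((148 - 10176 + 20736) - 22/7)/(-42780) = (10708 - 22/7)*(-1/42780) = (74934/7)*(-1/42780) = -543/2170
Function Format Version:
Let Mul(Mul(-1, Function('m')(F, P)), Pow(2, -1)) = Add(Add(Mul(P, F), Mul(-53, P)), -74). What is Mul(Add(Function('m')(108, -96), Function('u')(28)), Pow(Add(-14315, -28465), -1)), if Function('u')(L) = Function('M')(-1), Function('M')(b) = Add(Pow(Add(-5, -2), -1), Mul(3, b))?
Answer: Rational(-543, 2170) ≈ -0.25023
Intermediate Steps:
Function('M')(b) = Add(Rational(-1, 7), Mul(3, b)) (Function('M')(b) = Add(Pow(-7, -1), Mul(3, b)) = Add(Rational(-1, 7), Mul(3, b)))
Function('m')(F, P) = Add(148, Mul(106, P), Mul(-2, F, P)) (Function('m')(F, P) = Mul(-2, Add(Add(Mul(P, F), Mul(-53, P)), -74)) = Mul(-2, Add(Add(Mul(F, P), Mul(-53, P)), -74)) = Mul(-2, Add(Add(Mul(-53, P), Mul(F, P)), -74)) = Mul(-2, Add(-74, Mul(-53, P), Mul(F, P))) = Add(148, Mul(106, P), Mul(-2, F, P)))
Function('u')(L) = Rational(-22, 7) (Function('u')(L) = Add(Rational(-1, 7), Mul(3, -1)) = Add(Rational(-1, 7), -3) = Rational(-22, 7))
Mul(Add(Function('m')(108, -96), Function('u')(28)), Pow(Add(-14315, -28465), -1)) = Mul(Add(Add(148, Mul(106, -96), Mul(-2, 108, -96)), Rational(-22, 7)), Pow(Add(-14315, -28465), -1)) = Mul(Add(Add(148, -10176, 20736), Rational(-22, 7)), Pow(-42780, -1)) = Mul(Add(10708, Rational(-22, 7)), Rational(-1, 42780)) = Mul(Rational(74934, 7), Rational(-1, 42780)) = Rational(-543, 2170)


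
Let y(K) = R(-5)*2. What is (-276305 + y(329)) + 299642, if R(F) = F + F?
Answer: 23317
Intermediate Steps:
R(F) = 2*F
y(K) = -20 (y(K) = (2*(-5))*2 = -10*2 = -20)
(-276305 + y(329)) + 299642 = (-276305 - 20) + 299642 = -276325 + 299642 = 23317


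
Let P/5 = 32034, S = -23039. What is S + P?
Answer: 137131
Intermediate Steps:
P = 160170 (P = 5*32034 = 160170)
S + P = -23039 + 160170 = 137131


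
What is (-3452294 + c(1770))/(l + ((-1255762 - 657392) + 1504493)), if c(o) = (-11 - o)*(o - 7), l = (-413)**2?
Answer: 2197399/79364 ≈ 27.688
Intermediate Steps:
l = 170569
c(o) = (-11 - o)*(-7 + o)
(-3452294 + c(1770))/(l + ((-1255762 - 657392) + 1504493)) = (-3452294 + (77 - 1*1770**2 - 4*1770))/(170569 + ((-1255762 - 657392) + 1504493)) = (-3452294 + (77 - 1*3132900 - 7080))/(170569 + (-1913154 + 1504493)) = (-3452294 + (77 - 3132900 - 7080))/(170569 - 408661) = (-3452294 - 3139903)/(-238092) = -6592197*(-1/238092) = 2197399/79364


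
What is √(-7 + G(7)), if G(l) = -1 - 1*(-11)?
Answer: √3 ≈ 1.7320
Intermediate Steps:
G(l) = 10 (G(l) = -1 + 11 = 10)
√(-7 + G(7)) = √(-7 + 10) = √3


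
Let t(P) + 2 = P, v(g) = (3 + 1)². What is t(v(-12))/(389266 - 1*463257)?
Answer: -14/73991 ≈ -0.00018921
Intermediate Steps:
v(g) = 16 (v(g) = 4² = 16)
t(P) = -2 + P
t(v(-12))/(389266 - 1*463257) = (-2 + 16)/(389266 - 1*463257) = 14/(389266 - 463257) = 14/(-73991) = 14*(-1/73991) = -14/73991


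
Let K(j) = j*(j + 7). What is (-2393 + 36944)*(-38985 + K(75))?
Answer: -1134482085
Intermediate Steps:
K(j) = j*(7 + j)
(-2393 + 36944)*(-38985 + K(75)) = (-2393 + 36944)*(-38985 + 75*(7 + 75)) = 34551*(-38985 + 75*82) = 34551*(-38985 + 6150) = 34551*(-32835) = -1134482085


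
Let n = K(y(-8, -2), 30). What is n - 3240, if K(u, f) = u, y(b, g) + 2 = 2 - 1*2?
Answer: -3242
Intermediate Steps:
y(b, g) = -2 (y(b, g) = -2 + (2 - 1*2) = -2 + (2 - 2) = -2 + 0 = -2)
n = -2
n - 3240 = -2 - 3240 = -3242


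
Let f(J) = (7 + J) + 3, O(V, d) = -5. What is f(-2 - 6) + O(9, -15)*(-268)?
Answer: 1342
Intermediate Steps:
f(J) = 10 + J
f(-2 - 6) + O(9, -15)*(-268) = (10 + (-2 - 6)) - 5*(-268) = (10 - 8) + 1340 = 2 + 1340 = 1342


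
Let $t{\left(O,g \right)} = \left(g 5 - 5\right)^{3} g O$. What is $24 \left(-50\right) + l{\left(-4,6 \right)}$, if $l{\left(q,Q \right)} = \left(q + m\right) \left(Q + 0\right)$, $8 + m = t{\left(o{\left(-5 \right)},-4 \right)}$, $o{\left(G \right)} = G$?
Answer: $-1876272$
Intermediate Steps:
$t{\left(O,g \right)} = O g \left(-5 + 5 g\right)^{3}$ ($t{\left(O,g \right)} = \left(5 g - 5\right)^{3} g O = \left(-5 + 5 g\right)^{3} g O = g \left(-5 + 5 g\right)^{3} O = O g \left(-5 + 5 g\right)^{3}$)
$m = -312508$ ($m = -8 + 125 \left(-5\right) \left(-4\right) \left(-1 - 4\right)^{3} = -8 + 125 \left(-5\right) \left(-4\right) \left(-5\right)^{3} = -8 + 125 \left(-5\right) \left(-4\right) \left(-125\right) = -8 - 312500 = -312508$)
$l{\left(q,Q \right)} = Q \left(-312508 + q\right)$ ($l{\left(q,Q \right)} = \left(q - 312508\right) \left(Q + 0\right) = \left(-312508 + q\right) Q = Q \left(-312508 + q\right)$)
$24 \left(-50\right) + l{\left(-4,6 \right)} = 24 \left(-50\right) + 6 \left(-312508 - 4\right) = -1200 + 6 \left(-312512\right) = -1200 - 1875072 = -1876272$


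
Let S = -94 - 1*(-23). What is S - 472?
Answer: -543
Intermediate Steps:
S = -71 (S = -94 + 23 = -71)
S - 472 = -71 - 472 = -543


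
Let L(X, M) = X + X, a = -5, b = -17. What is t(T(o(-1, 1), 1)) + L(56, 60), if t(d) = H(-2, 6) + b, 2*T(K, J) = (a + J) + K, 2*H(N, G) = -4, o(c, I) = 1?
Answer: 93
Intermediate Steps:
H(N, G) = -2 (H(N, G) = (½)*(-4) = -2)
T(K, J) = -5/2 + J/2 + K/2 (T(K, J) = ((-5 + J) + K)/2 = (-5 + J + K)/2 = -5/2 + J/2 + K/2)
t(d) = -19 (t(d) = -2 - 17 = -19)
L(X, M) = 2*X
t(T(o(-1, 1), 1)) + L(56, 60) = -19 + 2*56 = -19 + 112 = 93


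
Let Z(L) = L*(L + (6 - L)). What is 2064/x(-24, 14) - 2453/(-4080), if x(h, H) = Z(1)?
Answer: 1405973/4080 ≈ 344.60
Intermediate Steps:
Z(L) = 6*L (Z(L) = L*6 = 6*L)
x(h, H) = 6 (x(h, H) = 6*1 = 6)
2064/x(-24, 14) - 2453/(-4080) = 2064/6 - 2453/(-4080) = 2064*(⅙) - 2453*(-1/4080) = 344 + 2453/4080 = 1405973/4080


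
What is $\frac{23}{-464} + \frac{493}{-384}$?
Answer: $- \frac{14849}{11136} \approx -1.3334$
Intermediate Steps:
$\frac{23}{-464} + \frac{493}{-384} = 23 \left(- \frac{1}{464}\right) + 493 \left(- \frac{1}{384}\right) = - \frac{23}{464} - \frac{493}{384} = - \frac{14849}{11136}$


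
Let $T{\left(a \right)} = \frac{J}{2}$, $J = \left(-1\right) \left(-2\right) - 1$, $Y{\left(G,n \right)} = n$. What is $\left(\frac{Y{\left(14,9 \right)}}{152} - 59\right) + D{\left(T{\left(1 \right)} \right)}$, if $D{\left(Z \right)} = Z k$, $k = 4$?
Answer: $- \frac{8655}{152} \approx -56.941$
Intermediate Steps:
$J = 1$ ($J = 2 - 1 = 1$)
$T{\left(a \right)} = \frac{1}{2}$ ($T{\left(a \right)} = 1 \cdot \frac{1}{2} = \frac{1}{2}$)
$D{\left(Z \right)} = 4 Z$ ($D{\left(Z \right)} = Z 4 = 4 Z$)
$\left(\frac{Y{\left(14,9 \right)}}{152} - 59\right) + D{\left(T{\left(1 \right)} \right)} = \left(\frac{9}{152} - 59\right) + 4 \cdot \frac{1}{2} = \left(9 \cdot \frac{1}{152} - 59\right) + 2 = \left(\frac{9}{152} - 59\right) + 2 = - \frac{8959}{152} + 2 = - \frac{8655}{152}$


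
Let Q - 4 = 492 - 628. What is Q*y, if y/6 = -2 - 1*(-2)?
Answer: 0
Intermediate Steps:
y = 0 (y = 6*(-2 - 1*(-2)) = 6*(-2 + 2) = 6*0 = 0)
Q = -132 (Q = 4 + (492 - 628) = 4 - 136 = -132)
Q*y = -132*0 = 0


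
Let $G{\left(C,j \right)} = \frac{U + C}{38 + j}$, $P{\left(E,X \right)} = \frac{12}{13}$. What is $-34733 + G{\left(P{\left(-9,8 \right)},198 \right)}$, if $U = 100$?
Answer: $- \frac{26639883}{767} \approx -34733.0$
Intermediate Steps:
$P{\left(E,X \right)} = \frac{12}{13}$ ($P{\left(E,X \right)} = 12 \cdot \frac{1}{13} = \frac{12}{13}$)
$G{\left(C,j \right)} = \frac{100 + C}{38 + j}$
$-34733 + G{\left(P{\left(-9,8 \right)},198 \right)} = -34733 + \frac{100 + \frac{12}{13}}{38 + 198} = -34733 + \frac{1}{236} \cdot \frac{1312}{13} = -34733 + \frac{328}{767} = - \frac{26639883}{767}$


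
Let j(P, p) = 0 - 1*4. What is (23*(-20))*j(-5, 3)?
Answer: 1840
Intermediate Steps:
j(P, p) = -4 (j(P, p) = 0 - 4 = -4)
(23*(-20))*j(-5, 3) = (23*(-20))*(-4) = -460*(-4) = 1840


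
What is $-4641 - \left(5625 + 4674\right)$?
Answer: $-14940$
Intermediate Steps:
$-4641 - \left(5625 + 4674\right) = -4641 - 10299 = -14940$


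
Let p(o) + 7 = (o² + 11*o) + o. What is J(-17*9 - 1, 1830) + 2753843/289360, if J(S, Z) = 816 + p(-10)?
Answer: 231058883/289360 ≈ 798.52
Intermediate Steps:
p(o) = -7 + o² + 12*o (p(o) = -7 + ((o² + 11*o) + o) = -7 + (o² + 12*o) = -7 + o² + 12*o)
J(S, Z) = 789 (J(S, Z) = 816 + (-7 + (-10)² + 12*(-10)) = 816 + (-7 + 100 - 120) = 816 - 27 = 789)
J(-17*9 - 1, 1830) + 2753843/289360 = 789 + 2753843/289360 = 231058883/289360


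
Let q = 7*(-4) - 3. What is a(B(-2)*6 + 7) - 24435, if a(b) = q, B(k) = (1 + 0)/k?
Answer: -24466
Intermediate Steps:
B(k) = 1/k
q = -31 (q = -28 - 3 = -31)
a(b) = -31
a(B(-2)*6 + 7) - 24435 = -31 - 24435 = -24466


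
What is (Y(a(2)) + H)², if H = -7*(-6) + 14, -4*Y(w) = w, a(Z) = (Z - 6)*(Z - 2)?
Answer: 3136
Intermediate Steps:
a(Z) = (-6 + Z)*(-2 + Z)
Y(w) = -w/4
H = 56 (H = 42 + 14 = 56)
(Y(a(2)) + H)² = (-(12 + 2² - 8*2)/4 + 56)² = (-(12 + 4 - 16)/4 + 56)² = (-¼*0 + 56)² = (0 + 56)² = 56² = 3136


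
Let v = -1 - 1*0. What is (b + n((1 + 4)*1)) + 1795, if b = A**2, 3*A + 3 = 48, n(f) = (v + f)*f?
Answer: 2040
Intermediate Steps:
v = -1 (v = -1 + 0 = -1)
n(f) = f*(-1 + f) (n(f) = (-1 + f)*f = f*(-1 + f))
A = 15 (A = -1 + (1/3)*48 = -1 + 16 = 15)
b = 225 (b = 15**2 = 225)
(b + n((1 + 4)*1)) + 1795 = (225 + ((1 + 4)*1)*(-1 + (1 + 4)*1)) + 1795 = (225 + (5*1)*(-1 + 5*1)) + 1795 = (225 + 5*(-1 + 5)) + 1795 = (225 + 5*4) + 1795 = (225 + 20) + 1795 = 245 + 1795 = 2040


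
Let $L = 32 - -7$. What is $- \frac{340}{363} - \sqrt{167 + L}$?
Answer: $- \frac{340}{363} - \sqrt{206} \approx -15.289$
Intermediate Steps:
$L = 39$ ($L = 32 + 7 = 39$)
$- \frac{340}{363} - \sqrt{167 + L} = - \frac{340}{363} - \sqrt{167 + 39} = \left(-340\right) \frac{1}{363} - \sqrt{206} = - \frac{340}{363} - \sqrt{206}$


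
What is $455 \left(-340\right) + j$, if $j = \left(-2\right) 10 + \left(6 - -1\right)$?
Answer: $-154713$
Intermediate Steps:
$j = -13$ ($j = -20 + \left(6 + 1\right) = -20 + 7 = -13$)
$455 \left(-340\right) + j = 455 \left(-340\right) - 13 = -154700 - 13 = -154713$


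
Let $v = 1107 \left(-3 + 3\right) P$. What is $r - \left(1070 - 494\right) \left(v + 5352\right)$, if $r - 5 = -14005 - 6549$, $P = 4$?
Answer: $-3103301$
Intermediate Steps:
$r = -20549$ ($r = 5 - 20554 = -20549$)
$v = 0$ ($v = 1107 \left(-3 + 3\right) 4 = 1107 \cdot 0 \cdot 4 = 1107 \cdot 0 = 0$)
$r - \left(1070 - 494\right) \left(v + 5352\right) = -20549 - \left(1070 - 494\right) \left(0 + 5352\right) = -20549 - 576 \cdot 5352 = -20549 - 3082752 = -3103301$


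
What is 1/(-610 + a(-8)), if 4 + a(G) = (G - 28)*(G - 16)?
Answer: 1/250 ≈ 0.0040000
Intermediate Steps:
a(G) = -4 + (-28 + G)*(-16 + G) (a(G) = -4 + (G - 28)*(G - 16) = -4 + (-28 + G)*(-16 + G))
1/(-610 + a(-8)) = 1/(-610 + (444 + (-8)² - 44*(-8))) = 1/(-610 + (444 + 64 + 352)) = 1/(-610 + 860) = 1/250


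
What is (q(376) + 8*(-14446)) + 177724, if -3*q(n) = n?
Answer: 186092/3 ≈ 62031.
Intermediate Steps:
q(n) = -n/3
(q(376) + 8*(-14446)) + 177724 = (-⅓*376 + 8*(-14446)) + 177724 = (-376/3 - 115568) + 177724 = -347080/3 + 177724 = 186092/3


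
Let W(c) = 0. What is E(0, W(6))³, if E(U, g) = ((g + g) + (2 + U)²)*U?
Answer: 0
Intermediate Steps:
E(U, g) = U*((2 + U)² + 2*g) (E(U, g) = (2*g + (2 + U)²)*U = ((2 + U)² + 2*g)*U = U*((2 + U)² + 2*g))
E(0, W(6))³ = (0*((2 + 0)² + 2*0))³ = (0*(2² + 0))³ = (0*(4 + 0))³ = (0*4)³ = 0³ = 0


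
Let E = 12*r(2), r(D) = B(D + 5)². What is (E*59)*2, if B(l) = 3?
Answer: 12744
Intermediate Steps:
r(D) = 9 (r(D) = 3² = 9)
E = 108 (E = 12*9 = 108)
(E*59)*2 = (108*59)*2 = 6372*2 = 12744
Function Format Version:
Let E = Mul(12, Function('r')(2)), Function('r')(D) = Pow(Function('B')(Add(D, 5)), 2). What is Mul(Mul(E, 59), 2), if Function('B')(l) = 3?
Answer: 12744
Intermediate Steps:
Function('r')(D) = 9 (Function('r')(D) = Pow(3, 2) = 9)
E = 108 (E = Mul(12, 9) = 108)
Mul(Mul(E, 59), 2) = Mul(Mul(108, 59), 2) = Mul(6372, 2) = 12744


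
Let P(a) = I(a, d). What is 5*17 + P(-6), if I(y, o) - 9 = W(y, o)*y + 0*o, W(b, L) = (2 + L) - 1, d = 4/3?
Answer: 80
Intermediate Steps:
d = 4/3 (d = 4*(1/3) = 4/3 ≈ 1.3333)
W(b, L) = 1 + L
I(y, o) = 9 + y*(1 + o) (I(y, o) = 9 + ((1 + o)*y + 0*o) = 9 + (y*(1 + o) + 0) = 9 + y*(1 + o))
P(a) = 9 + 7*a/3 (P(a) = 9 + a*(1 + 4/3) = 9 + a*(7/3) = 9 + 7*a/3)
5*17 + P(-6) = 5*17 + (9 + (7/3)*(-6)) = 85 + (9 - 14) = 85 - 5 = 80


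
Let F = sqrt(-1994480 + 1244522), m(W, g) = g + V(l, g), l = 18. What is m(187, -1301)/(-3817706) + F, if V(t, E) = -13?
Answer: 657/1908853 + 11*I*sqrt(6198) ≈ 0.00034419 + 866.0*I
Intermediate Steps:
m(W, g) = -13 + g (m(W, g) = g - 13 = -13 + g)
F = 11*I*sqrt(6198) (F = sqrt(-749958) = 11*I*sqrt(6198) ≈ 866.0*I)
m(187, -1301)/(-3817706) + F = (-13 - 1301)/(-3817706) + 11*I*sqrt(6198) = -1314*(-1/3817706) + 11*I*sqrt(6198) = 657/1908853 + 11*I*sqrt(6198)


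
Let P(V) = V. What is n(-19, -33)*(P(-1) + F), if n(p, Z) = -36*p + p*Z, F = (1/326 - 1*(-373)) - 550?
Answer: -76073397/326 ≈ -2.3335e+5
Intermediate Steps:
F = -57701/326 (F = (1/326 + 373) - 550 = 121599/326 - 550 = -57701/326 ≈ -177.00)
n(p, Z) = -36*p + Z*p
n(-19, -33)*(P(-1) + F) = (-19*(-36 - 33))*(-1 - 57701/326) = -19*(-69)*(-58027/326) = 1311*(-58027/326) = -76073397/326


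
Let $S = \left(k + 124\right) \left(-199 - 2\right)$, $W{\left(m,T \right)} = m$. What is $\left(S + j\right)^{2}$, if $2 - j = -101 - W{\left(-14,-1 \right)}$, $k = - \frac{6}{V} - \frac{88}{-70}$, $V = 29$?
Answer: $\frac{646267457647681}{1030225} \approx 6.2731 \cdot 10^{8}$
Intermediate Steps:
$k = \frac{1066}{1015}$ ($k = - \frac{6}{29} - \frac{88}{-70} = \left(-6\right) \frac{1}{29} - - \frac{44}{35} = - \frac{6}{29} + \frac{44}{35} = \frac{1066}{1015} \approx 1.0502$)
$S = - \frac{25512126}{1015}$ ($S = \left(\frac{1066}{1015} + 124\right) \left(-199 - 2\right) = \frac{126926}{1015} \left(-201\right) = - \frac{25512126}{1015} \approx -25135.0$)
$j = 89$ ($j = 2 - \left(-101 - -14\right) = 2 - \left(-101 + 14\right) = 2 - -87 = 2 + 87 = 89$)
$\left(S + j\right)^{2} = \left(- \frac{25512126}{1015} + 89\right)^{2} = \left(- \frac{25421791}{1015}\right)^{2} = \frac{646267457647681}{1030225}$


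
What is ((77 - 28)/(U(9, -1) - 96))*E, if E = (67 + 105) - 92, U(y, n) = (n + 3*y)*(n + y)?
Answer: 35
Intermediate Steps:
U(y, n) = (n + y)*(n + 3*y)
E = 80 (E = 172 - 92 = 80)
((77 - 28)/(U(9, -1) - 96))*E = ((77 - 28)/(((-1)² + 3*9² + 4*(-1)*9) - 96))*80 = (49/((1 + 3*81 - 36) - 96))*80 = (49/((1 + 243 - 36) - 96))*80 = (49/(208 - 96))*80 = (49/112)*80 = (49*(1/112))*80 = (7/16)*80 = 35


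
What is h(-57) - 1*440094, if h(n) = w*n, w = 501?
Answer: -468651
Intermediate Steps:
h(n) = 501*n
h(-57) - 1*440094 = 501*(-57) - 1*440094 = -28557 - 440094 = -468651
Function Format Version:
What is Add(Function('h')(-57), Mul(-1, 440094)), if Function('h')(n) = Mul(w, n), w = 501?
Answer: -468651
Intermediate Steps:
Function('h')(n) = Mul(501, n)
Add(Function('h')(-57), Mul(-1, 440094)) = Add(Mul(501, -57), Mul(-1, 440094)) = Add(-28557, -440094) = -468651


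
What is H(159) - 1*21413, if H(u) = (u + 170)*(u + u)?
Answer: 83209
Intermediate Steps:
H(u) = 2*u*(170 + u) (H(u) = (170 + u)*(2*u) = 2*u*(170 + u))
H(159) - 1*21413 = 2*159*(170 + 159) - 1*21413 = 2*159*329 - 21413 = 104622 - 21413 = 83209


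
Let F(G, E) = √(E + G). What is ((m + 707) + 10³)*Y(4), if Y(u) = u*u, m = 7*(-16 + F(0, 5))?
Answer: 25520 + 112*√5 ≈ 25770.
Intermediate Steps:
m = -112 + 7*√5 (m = 7*(-16 + √(5 + 0)) = 7*(-16 + √5) = -112 + 7*√5 ≈ -96.348)
Y(u) = u²
((m + 707) + 10³)*Y(4) = (((-112 + 7*√5) + 707) + 10³)*4² = ((595 + 7*√5) + 1000)*16 = (1595 + 7*√5)*16 = 25520 + 112*√5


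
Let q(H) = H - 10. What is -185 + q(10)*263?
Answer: -185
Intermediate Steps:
q(H) = -10 + H
-185 + q(10)*263 = -185 + (-10 + 10)*263 = -185 + 0*263 = -185 + 0 = -185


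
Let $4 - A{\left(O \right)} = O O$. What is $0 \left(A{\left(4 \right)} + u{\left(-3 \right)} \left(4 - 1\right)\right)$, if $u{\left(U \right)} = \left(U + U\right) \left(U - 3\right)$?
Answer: $0$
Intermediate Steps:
$A{\left(O \right)} = 4 - O^{2}$ ($A{\left(O \right)} = 4 - O O = 4 - O^{2}$)
$u{\left(U \right)} = 2 U \left(-3 + U\right)$
$0 \left(A{\left(4 \right)} + u{\left(-3 \right)} \left(4 - 1\right)\right) = 0 \left(\left(4 - 4^{2}\right) + 2 \left(-3\right) \left(-3 - 3\right) \left(4 - 1\right)\right) = 0 \left(\left(4 - 16\right) + 2 \left(-3\right) \left(-6\right) \left(4 - 1\right)\right) = 0 \left(\left(4 - 16\right) + 36 \cdot 3\right) = 0 \left(-12 + 108\right) = 0 \cdot 96 = 0$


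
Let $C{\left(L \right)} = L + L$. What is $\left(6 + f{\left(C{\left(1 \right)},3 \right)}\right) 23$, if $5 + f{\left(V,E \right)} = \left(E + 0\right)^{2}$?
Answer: $230$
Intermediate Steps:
$C{\left(L \right)} = 2 L$
$f{\left(V,E \right)} = -5 + E^{2}$ ($f{\left(V,E \right)} = -5 + \left(E + 0\right)^{2} = -5 + E^{2}$)
$\left(6 + f{\left(C{\left(1 \right)},3 \right)}\right) 23 = \left(6 - \left(5 - 3^{2}\right)\right) 23 = \left(6 + \left(-5 + 9\right)\right) 23 = \left(6 + 4\right) 23 = 10 \cdot 23 = 230$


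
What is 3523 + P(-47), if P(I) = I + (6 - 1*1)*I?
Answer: 3241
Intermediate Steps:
P(I) = 6*I (P(I) = I + (6 - 1)*I = I + 5*I = 6*I)
3523 + P(-47) = 3523 + 6*(-47) = 3523 - 282 = 3241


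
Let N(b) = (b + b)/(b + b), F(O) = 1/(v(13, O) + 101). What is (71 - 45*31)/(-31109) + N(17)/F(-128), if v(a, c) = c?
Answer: -838619/31109 ≈ -26.957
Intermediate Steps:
F(O) = 1/(101 + O) (F(O) = 1/(O + 101) = 1/(101 + O))
N(b) = 1 (N(b) = (2*b)/((2*b)) = (2*b)*(1/(2*b)) = 1)
(71 - 45*31)/(-31109) + N(17)/F(-128) = (71 - 45*31)/(-31109) + 1/1/(101 - 128) = (71 - 1395)*(-1/31109) + 1/1/(-27) = -1324*(-1/31109) + 1/(-1/27) = 1324/31109 + 1*(-27) = 1324/31109 - 27 = -838619/31109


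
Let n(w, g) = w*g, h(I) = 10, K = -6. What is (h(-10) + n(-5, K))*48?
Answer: 1920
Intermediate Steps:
n(w, g) = g*w
(h(-10) + n(-5, K))*48 = (10 - 6*(-5))*48 = (10 + 30)*48 = 40*48 = 1920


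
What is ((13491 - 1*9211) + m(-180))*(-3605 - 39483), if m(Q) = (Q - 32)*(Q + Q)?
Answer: -3472892800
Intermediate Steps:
m(Q) = 2*Q*(-32 + Q) (m(Q) = (-32 + Q)*(2*Q) = 2*Q*(-32 + Q))
((13491 - 1*9211) + m(-180))*(-3605 - 39483) = ((13491 - 1*9211) + 2*(-180)*(-32 - 180))*(-3605 - 39483) = ((13491 - 9211) + 2*(-180)*(-212))*(-43088) = (4280 + 76320)*(-43088) = 80600*(-43088) = -3472892800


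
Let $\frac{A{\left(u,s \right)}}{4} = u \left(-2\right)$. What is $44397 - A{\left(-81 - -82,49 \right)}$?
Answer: $44405$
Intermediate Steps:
$A{\left(u,s \right)} = - 8 u$ ($A{\left(u,s \right)} = 4 u \left(-2\right) = 4 \left(- 2 u\right) = - 8 u$)
$44397 - A{\left(-81 - -82,49 \right)} = 44397 - - 8 \left(-81 - -82\right) = 44397 - - 8 \left(-81 + 82\right) = 44397 - \left(-8\right) 1 = 44397 - -8 = 44397 + 8 = 44405$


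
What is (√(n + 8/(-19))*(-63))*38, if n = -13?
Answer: -126*I*√4845 ≈ -8770.4*I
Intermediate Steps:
(√(n + 8/(-19))*(-63))*38 = (√(-13 + 8/(-19))*(-63))*38 = (√(-13 + 8*(-1/19))*(-63))*38 = (√(-13 - 8/19)*(-63))*38 = (√(-255/19)*(-63))*38 = ((I*√4845/19)*(-63))*38 = -63*I*√4845/19*38 = -126*I*√4845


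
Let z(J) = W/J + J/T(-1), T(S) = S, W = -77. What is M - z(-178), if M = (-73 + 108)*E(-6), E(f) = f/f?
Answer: -25531/178 ≈ -143.43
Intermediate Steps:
E(f) = 1
z(J) = -J - 77/J (z(J) = -77/J + J/(-1) = -77/J + J*(-1) = -77/J - J = -J - 77/J)
M = 35 (M = (-73 + 108)*1 = 35*1 = 35)
M - z(-178) = 35 - (-1*(-178) - 77/(-178)) = 35 - (178 - 77*(-1/178)) = 35 - (178 + 77/178) = 35 - 1*31761/178 = 35 - 31761/178 = -25531/178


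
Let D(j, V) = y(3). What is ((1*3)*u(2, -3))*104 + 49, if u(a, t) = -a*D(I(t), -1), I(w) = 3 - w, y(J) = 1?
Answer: -575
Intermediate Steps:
D(j, V) = 1
u(a, t) = -a
((1*3)*u(2, -3))*104 + 49 = ((1*3)*(-1*2))*104 + 49 = (3*(-2))*104 + 49 = -6*104 + 49 = -624 + 49 = -575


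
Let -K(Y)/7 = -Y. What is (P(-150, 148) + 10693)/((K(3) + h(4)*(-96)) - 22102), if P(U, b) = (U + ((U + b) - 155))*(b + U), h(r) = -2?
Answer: -11307/21889 ≈ -0.51656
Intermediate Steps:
K(Y) = 7*Y (K(Y) = -(-7)*Y = 7*Y)
P(U, b) = (U + b)*(-155 + b + 2*U) (P(U, b) = (U + (-155 + U + b))*(U + b) = (-155 + b + 2*U)*(U + b) = (U + b)*(-155 + b + 2*U))
(P(-150, 148) + 10693)/((K(3) + h(4)*(-96)) - 22102) = ((148² - 155*(-150) - 155*148 + 2*(-150)² + 3*(-150)*148) + 10693)/((7*3 - 2*(-96)) - 22102) = ((21904 + 23250 - 22940 + 2*22500 - 66600) + 10693)/((21 + 192) - 22102) = ((21904 + 23250 - 22940 + 45000 - 66600) + 10693)/(213 - 22102) = (614 + 10693)/(-21889) = 11307*(-1/21889) = -11307/21889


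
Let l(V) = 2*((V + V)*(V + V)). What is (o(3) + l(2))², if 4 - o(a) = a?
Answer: 1089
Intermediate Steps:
o(a) = 4 - a
l(V) = 8*V² (l(V) = 2*((2*V)*(2*V)) = 2*(4*V²) = 8*V²)
(o(3) + l(2))² = ((4 - 1*3) + 8*2²)² = ((4 - 3) + 8*4)² = (1 + 32)² = 33² = 1089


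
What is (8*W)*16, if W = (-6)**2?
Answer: 4608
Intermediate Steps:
W = 36
(8*W)*16 = (8*36)*16 = 288*16 = 4608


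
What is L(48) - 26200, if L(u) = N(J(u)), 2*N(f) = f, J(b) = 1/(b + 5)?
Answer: -2777199/106 ≈ -26200.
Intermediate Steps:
J(b) = 1/(5 + b)
N(f) = f/2
L(u) = 1/(2*(5 + u))
L(48) - 26200 = 1/(2*(5 + 48)) - 26200 = (½)/53 - 26200 = (½)*(1/53) - 26200 = 1/106 - 26200 = -2777199/106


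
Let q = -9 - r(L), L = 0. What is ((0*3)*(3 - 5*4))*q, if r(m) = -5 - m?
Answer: 0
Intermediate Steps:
q = -4 (q = -9 - (-5 - 1*0) = -9 - (-5 + 0) = -9 - 1*(-5) = -9 + 5 = -4)
((0*3)*(3 - 5*4))*q = ((0*3)*(3 - 5*4))*(-4) = (0*(3 - 20))*(-4) = (0*(-17))*(-4) = 0*(-4) = 0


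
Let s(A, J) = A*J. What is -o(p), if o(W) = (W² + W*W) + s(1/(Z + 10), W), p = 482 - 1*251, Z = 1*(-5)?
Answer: -533841/5 ≈ -1.0677e+5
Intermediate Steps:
Z = -5
p = 231 (p = 482 - 251 = 231)
o(W) = 2*W² + W/5 (o(W) = (W² + W*W) + W/(-5 + 10) = (W² + W²) + W/5 = 2*W² + W/5)
-o(p) = -231*(1 + 10*231)/5 = -231*(1 + 2310)/5 = -231*2311/5 = -1*533841/5 = -533841/5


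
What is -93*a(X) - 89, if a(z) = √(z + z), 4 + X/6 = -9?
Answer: -89 - 186*I*√39 ≈ -89.0 - 1161.6*I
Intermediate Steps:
X = -78 (X = -24 + 6*(-9) = -24 - 54 = -78)
a(z) = √2*√z (a(z) = √(2*z) = √2*√z)
-93*a(X) - 89 = -93*√2*√(-78) - 89 = -93*√2*I*√78 - 89 = -186*I*√39 - 89 = -89 - 186*I*√39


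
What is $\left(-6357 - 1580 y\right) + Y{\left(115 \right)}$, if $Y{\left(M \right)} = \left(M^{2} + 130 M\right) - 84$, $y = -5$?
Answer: $29634$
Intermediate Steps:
$Y{\left(M \right)} = -84 + M^{2} + 130 M$
$\left(-6357 - 1580 y\right) + Y{\left(115 \right)} = \left(-6357 - -7900\right) + \left(-84 + 115^{2} + 130 \cdot 115\right) = \left(-6357 + 7900\right) + \left(-84 + 13225 + 14950\right) = 1543 + 28091 = 29634$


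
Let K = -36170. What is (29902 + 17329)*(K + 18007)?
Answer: -857856653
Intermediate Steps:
(29902 + 17329)*(K + 18007) = (29902 + 17329)*(-36170 + 18007) = 47231*(-18163) = -857856653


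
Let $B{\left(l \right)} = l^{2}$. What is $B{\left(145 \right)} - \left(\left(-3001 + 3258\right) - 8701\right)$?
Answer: $29469$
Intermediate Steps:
$B{\left(145 \right)} - \left(\left(-3001 + 3258\right) - 8701\right) = 145^{2} - \left(\left(-3001 + 3258\right) - 8701\right) = 21025 - \left(257 - 8701\right) = 21025 - -8444 = 21025 + 8444 = 29469$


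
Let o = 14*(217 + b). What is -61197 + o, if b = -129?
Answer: -59965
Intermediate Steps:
o = 1232 (o = 14*(217 - 129) = 14*88 = 1232)
-61197 + o = -61197 + 1232 = -59965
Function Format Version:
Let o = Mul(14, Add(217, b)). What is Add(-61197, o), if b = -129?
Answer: -59965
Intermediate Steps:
o = 1232 (o = Mul(14, Add(217, -129)) = Mul(14, 88) = 1232)
Add(-61197, o) = Add(-61197, 1232) = -59965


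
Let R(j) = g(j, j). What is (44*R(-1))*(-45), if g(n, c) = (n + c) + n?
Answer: 5940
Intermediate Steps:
g(n, c) = c + 2*n (g(n, c) = (c + n) + n = c + 2*n)
R(j) = 3*j (R(j) = j + 2*j = 3*j)
(44*R(-1))*(-45) = (44*(3*(-1)))*(-45) = (44*(-3))*(-45) = -132*(-45) = 5940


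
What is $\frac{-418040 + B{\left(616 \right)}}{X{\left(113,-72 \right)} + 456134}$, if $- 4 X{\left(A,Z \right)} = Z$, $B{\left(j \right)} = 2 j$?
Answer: $- \frac{52101}{57019} \approx -0.91375$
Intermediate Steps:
$X{\left(A,Z \right)} = - \frac{Z}{4}$
$\frac{-418040 + B{\left(616 \right)}}{X{\left(113,-72 \right)} + 456134} = \frac{-418040 + 2 \cdot 616}{\left(- \frac{1}{4}\right) \left(-72\right) + 456134} = \frac{-418040 + 1232}{18 + 456134} = - \frac{416808}{456152} = \left(-416808\right) \frac{1}{456152} = - \frac{52101}{57019}$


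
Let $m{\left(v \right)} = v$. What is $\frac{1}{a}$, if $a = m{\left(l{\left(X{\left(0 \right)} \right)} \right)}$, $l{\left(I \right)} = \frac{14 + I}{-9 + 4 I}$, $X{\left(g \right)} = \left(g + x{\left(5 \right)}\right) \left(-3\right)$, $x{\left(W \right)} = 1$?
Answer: $- \frac{21}{11} \approx -1.9091$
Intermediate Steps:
$X{\left(g \right)} = -3 - 3 g$ ($X{\left(g \right)} = \left(g + 1\right) \left(-3\right) = \left(1 + g\right) \left(-3\right) = -3 - 3 g$)
$l{\left(I \right)} = \frac{14 + I}{-9 + 4 I}$
$a = - \frac{11}{21}$ ($a = \frac{14 - 3}{-9 + 4 \left(-3 - 0\right)} = \frac{14 + \left(-3 + 0\right)}{-9 + 4 \left(-3 + 0\right)} = \frac{14 - 3}{-9 + 4 \left(-3\right)} = \frac{1}{-9 - 12} \cdot 11 = \frac{1}{-21} \cdot 11 = \left(- \frac{1}{21}\right) 11 = - \frac{11}{21} \approx -0.52381$)
$\frac{1}{a} = \frac{1}{- \frac{11}{21}} = - \frac{21}{11}$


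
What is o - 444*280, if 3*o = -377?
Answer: -373337/3 ≈ -1.2445e+5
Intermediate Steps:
o = -377/3 (o = (1/3)*(-377) = -377/3 ≈ -125.67)
o - 444*280 = -377/3 - 444*280 = -377/3 - 124320 = -373337/3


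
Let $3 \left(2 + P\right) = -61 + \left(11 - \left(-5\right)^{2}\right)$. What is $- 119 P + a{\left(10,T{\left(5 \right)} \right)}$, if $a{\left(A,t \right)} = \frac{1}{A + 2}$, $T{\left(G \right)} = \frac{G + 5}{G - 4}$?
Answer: $\frac{38557}{12} \approx 3213.1$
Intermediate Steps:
$T{\left(G \right)} = \frac{5 + G}{-4 + G}$
$a{\left(A,t \right)} = \frac{1}{2 + A}$
$P = -27$ ($P = -2 + \frac{-61 + \left(11 - \left(-5\right)^{2}\right)}{3} = -2 + \frac{-61 + \left(11 - 25\right)}{3} = -2 + \frac{-61 - 14}{3} = -2 + \frac{1}{3} \left(-75\right) = -2 - 25 = -27$)
$- 119 P + a{\left(10,T{\left(5 \right)} \right)} = \left(-119\right) \left(-27\right) + \frac{1}{2 + 10} = 3213 + \frac{1}{12} = \frac{38557}{12}$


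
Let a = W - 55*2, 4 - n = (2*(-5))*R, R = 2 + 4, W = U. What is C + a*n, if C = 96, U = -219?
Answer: -20960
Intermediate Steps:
W = -219
R = 6
n = 64 (n = 4 - 2*(-5)*6 = 4 - (-10)*6 = 4 - 1*(-60) = 4 + 60 = 64)
a = -329 (a = -219 - 55*2 = -219 - 1*110 = -219 - 110 = -329)
C + a*n = 96 - 329*64 = 96 - 21056 = -20960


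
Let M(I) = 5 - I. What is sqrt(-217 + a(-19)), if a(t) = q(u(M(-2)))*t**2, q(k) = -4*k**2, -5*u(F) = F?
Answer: I*sqrt(76181)/5 ≈ 55.202*I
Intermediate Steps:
u(F) = -F/5
a(t) = -196*t**2/25 (a(t) = (-4*(5 - 1*(-2))**2/25)*t**2 = (-4*(5 + 2)**2/25)*t**2 = (-4*(-1/5*7)**2)*t**2 = (-4*(-7/5)**2)*t**2 = (-4*49/25)*t**2 = -196*t**2/25)
sqrt(-217 + a(-19)) = sqrt(-217 - 196/25*(-19)**2) = sqrt(-217 - 196/25*361) = sqrt(-217 - 70756/25) = sqrt(-76181/25) = I*sqrt(76181)/5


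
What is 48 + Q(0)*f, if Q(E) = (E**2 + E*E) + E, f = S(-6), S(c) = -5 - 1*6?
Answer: 48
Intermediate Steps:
S(c) = -11 (S(c) = -5 - 6 = -11)
f = -11
Q(E) = E + 2*E**2 (Q(E) = (E**2 + E**2) + E = 2*E**2 + E = E + 2*E**2)
48 + Q(0)*f = 48 + (0*(1 + 2*0))*(-11) = 48 + (0*(1 + 0))*(-11) = 48 + (0*1)*(-11) = 48 + 0*(-11) = 48 + 0 = 48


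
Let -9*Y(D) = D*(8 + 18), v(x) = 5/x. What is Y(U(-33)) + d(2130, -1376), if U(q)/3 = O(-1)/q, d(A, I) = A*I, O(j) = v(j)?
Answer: -290157250/99 ≈ -2.9309e+6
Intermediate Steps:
O(j) = 5/j
U(q) = -15/q (U(q) = 3*((5/(-1))/q) = 3*((5*(-1))/q) = 3*(-5/q) = -15/q)
Y(D) = -26*D/9 (Y(D) = -D*(8 + 18)/9 = -D*26/9 = -26*D/9)
Y(U(-33)) + d(2130, -1376) = -(-130)/(3*(-33)) + 2130*(-1376) = -(-130)*(-1)/(3*33) - 2930880 = -26/9*5/11 - 2930880 = -130/99 - 2930880 = -290157250/99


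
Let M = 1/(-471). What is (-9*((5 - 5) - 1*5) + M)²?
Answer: 449185636/221841 ≈ 2024.8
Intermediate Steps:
M = -1/471 ≈ -0.0021231
(-9*((5 - 5) - 1*5) + M)² = (-9*((5 - 5) - 1*5) - 1/471)² = (-9*(0 - 5) - 1/471)² = (-9*(-5) - 1/471)² = (45 - 1/471)² = (21194/471)² = 449185636/221841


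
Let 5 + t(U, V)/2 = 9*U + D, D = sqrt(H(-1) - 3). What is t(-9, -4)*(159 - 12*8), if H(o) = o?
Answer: -10836 + 252*I ≈ -10836.0 + 252.0*I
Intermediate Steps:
D = 2*I (D = sqrt(-1 - 3) = sqrt(-4) = 2*I ≈ 2.0*I)
t(U, V) = -10 + 4*I + 18*U (t(U, V) = -10 + 2*(9*U + 2*I) = -10 + 2*(2*I + 9*U) = -10 + (4*I + 18*U) = -10 + 4*I + 18*U)
t(-9, -4)*(159 - 12*8) = (-10 + 4*I + 18*(-9))*(159 - 12*8) = (-10 + 4*I - 162)*(159 - 96) = (-172 + 4*I)*63 = -10836 + 252*I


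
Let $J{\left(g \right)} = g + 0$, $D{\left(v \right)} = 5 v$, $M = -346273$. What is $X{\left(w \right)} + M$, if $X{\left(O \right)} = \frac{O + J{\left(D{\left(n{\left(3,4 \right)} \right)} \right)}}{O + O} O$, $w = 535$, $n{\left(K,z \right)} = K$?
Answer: $-345998$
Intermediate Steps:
$J{\left(g \right)} = g$
$X{\left(O \right)} = \frac{15}{2} + \frac{O}{2}$ ($X{\left(O \right)} = \frac{O + 5 \cdot 3}{O + O} O = \frac{O + 15}{2 O} O = \left(15 + O\right) \frac{1}{2 O} O = \frac{15 + O}{2 O} O = \frac{15}{2} + \frac{O}{2}$)
$X{\left(w \right)} + M = \left(\frac{15}{2} + \frac{1}{2} \cdot 535\right) - 346273 = \left(\frac{15}{2} + \frac{535}{2}\right) - 346273 = 275 - 346273 = -345998$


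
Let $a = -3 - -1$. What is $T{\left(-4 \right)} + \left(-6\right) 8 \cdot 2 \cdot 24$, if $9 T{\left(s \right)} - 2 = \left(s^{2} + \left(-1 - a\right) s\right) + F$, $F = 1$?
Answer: $- \frac{6907}{3} \approx -2302.3$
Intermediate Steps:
$a = -2$ ($a = -3 + 1 = -2$)
$T{\left(s \right)} = \frac{1}{3} + \frac{s}{9} + \frac{s^{2}}{9}$ ($T{\left(s \right)} = \frac{2}{9} + \frac{\left(s^{2} + \left(-1 - -2\right) s\right) + 1}{9} = \frac{2}{9} + \frac{\left(s^{2} + \left(-1 + 2\right) s\right) + 1}{9} = \frac{2}{9} + \frac{\left(s^{2} + 1 s\right) + 1}{9} = \frac{2}{9} + \frac{\left(s^{2} + s\right) + 1}{9} = \frac{2}{9} + \frac{\left(s + s^{2}\right) + 1}{9} = \frac{2}{9} + \frac{1 + s + s^{2}}{9} = \frac{2}{9} + \left(\frac{1}{9} + \frac{s}{9} + \frac{s^{2}}{9}\right) = \frac{1}{3} + \frac{s}{9} + \frac{s^{2}}{9}$)
$T{\left(-4 \right)} + \left(-6\right) 8 \cdot 2 \cdot 24 = \left(\frac{1}{3} + \frac{1}{9} \left(-4\right) + \frac{\left(-4\right)^{2}}{9}\right) + \left(-6\right) 8 \cdot 2 \cdot 24 = \left(\frac{1}{3} - \frac{4}{9} + \frac{1}{9} \cdot 16\right) + \left(-48\right) 2 \cdot 24 = \left(\frac{1}{3} - \frac{4}{9} + \frac{16}{9}\right) - 2304 = \frac{5}{3} - 2304 = - \frac{6907}{3}$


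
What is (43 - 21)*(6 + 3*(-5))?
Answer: -198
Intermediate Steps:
(43 - 21)*(6 + 3*(-5)) = 22*(6 - 15) = 22*(-9) = -198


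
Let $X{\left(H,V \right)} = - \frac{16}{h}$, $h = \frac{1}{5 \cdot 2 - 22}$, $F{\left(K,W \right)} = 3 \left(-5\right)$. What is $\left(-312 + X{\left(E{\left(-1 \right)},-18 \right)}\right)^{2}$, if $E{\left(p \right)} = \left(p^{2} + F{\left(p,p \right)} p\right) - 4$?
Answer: $14400$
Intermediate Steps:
$F{\left(K,W \right)} = -15$
$h = - \frac{1}{12}$ ($h = \frac{1}{10 - 22} = \frac{1}{-12} = - \frac{1}{12} \approx -0.083333$)
$E{\left(p \right)} = -4 + p^{2} - 15 p$ ($E{\left(p \right)} = \left(p^{2} - 15 p\right) - 4 = -4 + p^{2} - 15 p$)
$X{\left(H,V \right)} = 192$ ($X{\left(H,V \right)} = - \frac{16}{- \frac{1}{12}} = \left(-16\right) \left(-12\right) = 192$)
$\left(-312 + X{\left(E{\left(-1 \right)},-18 \right)}\right)^{2} = \left(-312 + 192\right)^{2} = \left(-120\right)^{2} = 14400$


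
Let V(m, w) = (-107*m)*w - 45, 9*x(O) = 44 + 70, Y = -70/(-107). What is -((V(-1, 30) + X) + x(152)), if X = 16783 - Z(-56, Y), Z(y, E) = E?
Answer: -6407164/321 ≈ -19960.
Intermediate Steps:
Y = 70/107 (Y = -70*(-1/107) = 70/107 ≈ 0.65421)
x(O) = 38/3 (x(O) = (44 + 70)/9 = (1/9)*114 = 38/3)
V(m, w) = -45 - 107*m*w (V(m, w) = -107*m*w - 45 = -45 - 107*m*w)
X = 1795711/107 (X = 16783 - 1*70/107 = 16783 - 70/107 = 1795711/107 ≈ 16782.)
-((V(-1, 30) + X) + x(152)) = -(((-45 - 107*(-1)*30) + 1795711/107) + 38/3) = -(((-45 + 3210) + 1795711/107) + 38/3) = -((3165 + 1795711/107) + 38/3) = -(2134366/107 + 38/3) = -1*6407164/321 = -6407164/321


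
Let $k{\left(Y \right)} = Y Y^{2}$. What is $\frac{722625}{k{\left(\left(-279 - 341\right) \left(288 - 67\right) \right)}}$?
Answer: $- \frac{5781}{20579834435264} \approx -2.8091 \cdot 10^{-10}$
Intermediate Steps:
$k{\left(Y \right)} = Y^{3}$
$\frac{722625}{k{\left(\left(-279 - 341\right) \left(288 - 67\right) \right)}} = \frac{722625}{\left(\left(-279 - 341\right) \left(288 - 67\right)\right)^{3}} = \frac{722625}{\left(\left(-620\right) 221\right)^{3}} = \frac{722625}{\left(-137020\right)^{3}} = \frac{722625}{-2572479304408000} = 722625 \left(- \frac{1}{2572479304408000}\right) = - \frac{5781}{20579834435264}$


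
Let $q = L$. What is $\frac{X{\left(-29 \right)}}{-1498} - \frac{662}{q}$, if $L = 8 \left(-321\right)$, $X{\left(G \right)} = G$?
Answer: $\frac{2491}{8988} \approx 0.27715$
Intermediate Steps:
$L = -2568$
$q = -2568$
$\frac{X{\left(-29 \right)}}{-1498} - \frac{662}{q} = - \frac{29}{-1498} - \frac{662}{-2568} = \left(-29\right) \left(- \frac{1}{1498}\right) - - \frac{331}{1284} = \frac{29}{1498} + \frac{331}{1284} = \frac{2491}{8988}$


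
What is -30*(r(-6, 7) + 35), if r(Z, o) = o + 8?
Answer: -1500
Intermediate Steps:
r(Z, o) = 8 + o
-30*(r(-6, 7) + 35) = -30*((8 + 7) + 35) = -30*(15 + 35) = -30*50 = -1500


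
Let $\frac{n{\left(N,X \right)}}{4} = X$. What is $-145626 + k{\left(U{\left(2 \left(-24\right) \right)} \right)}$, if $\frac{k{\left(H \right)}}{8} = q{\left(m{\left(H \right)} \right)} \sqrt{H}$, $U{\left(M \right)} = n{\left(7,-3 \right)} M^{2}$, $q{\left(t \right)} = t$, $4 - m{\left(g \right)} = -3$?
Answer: $-145626 + 5376 i \sqrt{3} \approx -1.4563 \cdot 10^{5} + 9311.5 i$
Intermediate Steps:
$n{\left(N,X \right)} = 4 X$
$m{\left(g \right)} = 7$ ($m{\left(g \right)} = 4 - -3 = 4 + 3 = 7$)
$U{\left(M \right)} = - 12 M^{2}$ ($U{\left(M \right)} = 4 \left(-3\right) M^{2} = - 12 M^{2}$)
$k{\left(H \right)} = 56 \sqrt{H}$ ($k{\left(H \right)} = 8 \cdot 7 \sqrt{H} = 56 \sqrt{H}$)
$-145626 + k{\left(U{\left(2 \left(-24\right) \right)} \right)} = -145626 + 56 \sqrt{- 12 \left(2 \left(-24\right)\right)^{2}} = -145626 + 56 \sqrt{- 12 \left(-48\right)^{2}} = -145626 + 56 \sqrt{\left(-12\right) 2304} = -145626 + 56 \sqrt{-27648} = -145626 + 56 \cdot 96 i \sqrt{3} = -145626 + 5376 i \sqrt{3}$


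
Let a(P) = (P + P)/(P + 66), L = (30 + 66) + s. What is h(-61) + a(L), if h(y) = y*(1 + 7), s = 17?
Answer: -87126/179 ≈ -486.74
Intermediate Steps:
h(y) = 8*y (h(y) = y*8 = 8*y)
L = 113 (L = (30 + 66) + 17 = 96 + 17 = 113)
a(P) = 2*P/(66 + P) (a(P) = (2*P)/(66 + P) = 2*P/(66 + P))
h(-61) + a(L) = 8*(-61) + 2*113/(66 + 113) = -488 + 2*113/179 = -488 + 2*113*(1/179) = -488 + 226/179 = -87126/179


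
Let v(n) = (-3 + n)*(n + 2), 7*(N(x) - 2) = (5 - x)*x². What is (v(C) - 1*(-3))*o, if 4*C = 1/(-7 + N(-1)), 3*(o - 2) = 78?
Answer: -276549/3364 ≈ -82.208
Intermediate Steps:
o = 28 (o = 2 + (⅓)*78 = 2 + 26 = 28)
N(x) = 2 + x²*(5 - x)/7 (N(x) = 2 + ((5 - x)*x²)/7 = 2 + (x²*(5 - x))/7 = 2 + x²*(5 - x)/7)
C = -7/116 (C = 1/(4*(-7 + (2 - ⅐*(-1)³ + (5/7)*(-1)²))) = 1/(4*(-7 + (2 - ⅐*(-1) + (5/7)*1))) = 1/(4*(-7 + (2 + ⅐ + 5/7))) = 1/(4*(-7 + 20/7)) = 1/(4*(-29/7)) = (¼)*(-7/29) = -7/116 ≈ -0.060345)
v(n) = (-3 + n)*(2 + n)
(v(C) - 1*(-3))*o = ((-6 + (-7/116)² - 1*(-7/116)) - 1*(-3))*28 = ((-6 + 49/13456 + 7/116) + 3)*28 = (-79875/13456 + 3)*28 = -39507/13456*28 = -276549/3364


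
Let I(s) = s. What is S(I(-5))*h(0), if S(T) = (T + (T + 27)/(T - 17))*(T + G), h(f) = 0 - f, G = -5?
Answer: 0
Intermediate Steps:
h(f) = -f
S(T) = (-5 + T)*(T + (27 + T)/(-17 + T)) (S(T) = (T + (T + 27)/(T - 17))*(T - 5) = (T + (27 + T)/(-17 + T))*(-5 + T) = (-5 + T)*(T + (27 + T)/(-17 + T)))
S(I(-5))*h(0) = ((-135 + (-5)³ - 21*(-5)² + 107*(-5))/(-17 - 5))*(-1*0) = ((-135 - 125 - 21*25 - 535)/(-22))*0 = -(-135 - 125 - 525 - 535)/22*0 = -1/22*(-1320)*0 = 60*0 = 0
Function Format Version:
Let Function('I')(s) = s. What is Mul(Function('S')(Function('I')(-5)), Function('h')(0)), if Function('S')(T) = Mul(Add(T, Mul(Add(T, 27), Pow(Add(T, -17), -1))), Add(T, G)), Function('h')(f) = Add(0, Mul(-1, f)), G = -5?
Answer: 0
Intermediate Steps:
Function('h')(f) = Mul(-1, f)
Function('S')(T) = Mul(Add(-5, T), Add(T, Mul(Pow(Add(-17, T), -1), Add(27, T)))) (Function('S')(T) = Mul(Add(T, Mul(Add(T, 27), Pow(Add(T, -17), -1))), Add(T, -5)) = Mul(Add(T, Mul(Add(27, T), Pow(Add(-17, T), -1))), Add(-5, T)) = Mul(Add(T, Mul(Pow(Add(-17, T), -1), Add(27, T))), Add(-5, T)) = Mul(Add(-5, T), Add(T, Mul(Pow(Add(-17, T), -1), Add(27, T)))))
Mul(Function('S')(Function('I')(-5)), Function('h')(0)) = Mul(Mul(Pow(Add(-17, -5), -1), Add(-135, Pow(-5, 3), Mul(-21, Pow(-5, 2)), Mul(107, -5))), Mul(-1, 0)) = Mul(Mul(Pow(-22, -1), Add(-135, -125, Mul(-21, 25), -535)), 0) = Mul(Mul(Rational(-1, 22), Add(-135, -125, -525, -535)), 0) = Mul(Mul(Rational(-1, 22), -1320), 0) = Mul(60, 0) = 0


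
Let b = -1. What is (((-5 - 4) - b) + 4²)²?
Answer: 64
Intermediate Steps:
(((-5 - 4) - b) + 4²)² = (((-5 - 4) - 1*(-1)) + 4²)² = ((-9 + 1) + 16)² = (-8 + 16)² = 8² = 64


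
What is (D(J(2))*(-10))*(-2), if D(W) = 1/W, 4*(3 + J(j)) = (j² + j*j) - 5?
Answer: -80/9 ≈ -8.8889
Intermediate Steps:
J(j) = -17/4 + j²/2 (J(j) = -3 + ((j² + j*j) - 5)/4 = -3 + ((j² + j²) - 5)/4 = -3 + (2*j² - 5)/4 = -3 + (-5 + 2*j²)/4 = -3 + (-5/4 + j²/2) = -17/4 + j²/2)
D(W) = 1/W
(D(J(2))*(-10))*(-2) = (-10/(-17/4 + (½)*2²))*(-2) = (-10/(-17/4 + (½)*4))*(-2) = (-10/(-17/4 + 2))*(-2) = (-10/(-9/4))*(-2) = -4/9*(-10)*(-2) = (40/9)*(-2) = -80/9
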